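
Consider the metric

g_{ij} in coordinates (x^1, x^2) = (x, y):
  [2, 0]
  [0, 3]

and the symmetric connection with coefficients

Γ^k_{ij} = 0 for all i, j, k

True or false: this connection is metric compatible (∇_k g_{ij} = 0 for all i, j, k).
Using ∇_k g_{ij} = ∂_k g_{ij} - Γ^m_{ki} g_{mj} - Γ^m_{kj} g_{im}:
e.g. ∇_x g_{xx} = (0) - (0) - (0) = 0
Every component ∇_k g_{ij} vanishes: the connection is metric compatible.
True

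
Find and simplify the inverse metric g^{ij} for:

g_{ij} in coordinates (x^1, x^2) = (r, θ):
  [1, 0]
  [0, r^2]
The metric is diagonal, so g^{ij} is diagonal with entries 1/g_{ii}: diag(1, 1/(r^2)).
g^{ij}:
  [1, 0]
  [0, 1/r^2]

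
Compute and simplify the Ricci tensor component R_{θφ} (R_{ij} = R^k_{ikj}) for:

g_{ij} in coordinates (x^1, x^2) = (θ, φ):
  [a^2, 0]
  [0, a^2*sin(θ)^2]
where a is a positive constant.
Non-zero Christoffel symbols (Γ^k_{ij} = Γ^k_{ji}):
Γ^θ_{φ φ} = -sin(2*θ)/2
Γ^φ_{θ φ} = 1/tan(θ)
R^θ_{θ θ φ} = 0 (a repeated index in an antisymmetric pair)
R^φ_{θ φ φ} = 0 (a repeated index in an antisymmetric pair)
R_{θφ} = R^θ_{θ θ φ} + R^φ_{θ φ φ} = (0) + (0) = 0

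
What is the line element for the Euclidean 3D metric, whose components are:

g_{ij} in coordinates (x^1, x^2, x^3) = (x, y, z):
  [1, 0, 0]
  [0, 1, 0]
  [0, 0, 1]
ds^2 = g_{ij} dx^i dx^j; only the non-zero components contribute.
ds^2 = dx^2 + dy^2 + dz^2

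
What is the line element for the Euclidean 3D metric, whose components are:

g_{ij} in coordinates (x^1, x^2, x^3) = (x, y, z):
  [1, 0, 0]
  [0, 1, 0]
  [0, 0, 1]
ds^2 = g_{ij} dx^i dx^j; only the non-zero components contribute.
ds^2 = dx^2 + dy^2 + dz^2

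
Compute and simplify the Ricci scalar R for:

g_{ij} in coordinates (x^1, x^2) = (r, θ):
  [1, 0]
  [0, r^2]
Non-zero Christoffel symbols (Γ^k_{ij} = Γ^k_{ji}):
Γ^r_{θ θ} = -r
Γ^θ_{r θ} = 1/r
Ricci tensor (R_{ij} = R^k_{ikj}): R_{rr} = 0, R_{rθ} = 0, R_{θθ} = 0
Inverse metric: g^{rr} = 1, g^{θθ} = 1/r^2
R = g^{ij} R_{ij} = (1)(0) + (1/r^2)(0) = 0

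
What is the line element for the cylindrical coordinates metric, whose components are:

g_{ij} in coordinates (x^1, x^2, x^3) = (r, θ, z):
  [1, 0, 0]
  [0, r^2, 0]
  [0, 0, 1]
ds^2 = g_{ij} dx^i dx^j; only the non-zero components contribute.
ds^2 = dr^2 + r^2 dθ^2 + dz^2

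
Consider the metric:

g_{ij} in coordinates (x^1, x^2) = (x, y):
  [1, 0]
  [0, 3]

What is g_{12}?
With x^1 = x, x^2 = y, g_{12} = g_{xy} is the row-1, column-2 entry of the matrix.
g_{12} = 0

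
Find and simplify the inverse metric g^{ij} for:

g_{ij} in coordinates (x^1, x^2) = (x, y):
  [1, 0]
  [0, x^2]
The metric is diagonal, so g^{ij} is diagonal with entries 1/g_{ii}: diag(1, 1/(x^2)).
g^{ij}:
  [1, 0]
  [0, 1/x^2]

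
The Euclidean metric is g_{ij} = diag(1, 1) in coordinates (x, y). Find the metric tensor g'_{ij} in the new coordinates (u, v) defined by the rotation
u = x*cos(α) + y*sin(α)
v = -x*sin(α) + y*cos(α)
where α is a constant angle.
Invert the transformation: x = u*cos(α) - v*sin(α), y = u*sin(α) + v*cos(α)
g'_{ij} = (∂x^k/∂x'^i)(∂x^l/∂x'^j) g_{kl}; with g_{kl} = δ_{kl} this is Σ_k (∂x^k/∂x'^i)(∂x^k/∂x'^j).
Jacobian: ∂x/∂u = cos(α), ∂x/∂v = -sin(α), ∂y/∂u = sin(α), ∂y/∂v = cos(α)
g'_{uu} = (cos(α))(cos(α)) + (sin(α))(sin(α)) = 1
g'_{uv} = (cos(α))(-sin(α)) + (sin(α))(cos(α)) = 0
g'_{vv} = (-sin(α))(-sin(α)) + (cos(α))(cos(α)) = 1
g'_{ij} = diag(1, 1)
The Euclidean metric is invariant under rotations.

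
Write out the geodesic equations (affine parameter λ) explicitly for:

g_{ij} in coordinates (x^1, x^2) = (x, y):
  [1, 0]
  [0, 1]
Geodesic equation: d^2x^k/dλ^2 + Γ^k_{ij} (dx^i/dλ)(dx^j/dλ) = 0.
All Christoffel symbols vanish, so the geodesics are straight lines:
d^2x/dλ^2 = 0
d^2y/dλ^2 = 0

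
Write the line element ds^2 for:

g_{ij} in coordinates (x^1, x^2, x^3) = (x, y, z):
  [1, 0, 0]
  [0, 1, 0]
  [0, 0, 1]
ds^2 = g_{ij} dx^i dx^j; only the non-zero components contribute.
ds^2 = dx^2 + dy^2 + dz^2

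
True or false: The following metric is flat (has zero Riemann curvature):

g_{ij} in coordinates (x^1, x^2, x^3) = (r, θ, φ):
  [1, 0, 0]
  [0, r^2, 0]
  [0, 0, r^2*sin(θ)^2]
Non-zero Christoffel symbols:
Γ^r_{θ θ} = -r
Γ^r_{φ φ} = -r*sin(θ)^2
Γ^θ_{r θ} = 1/r
Γ^θ_{φ φ} = -sin(2*θ)/2
Γ^φ_{r φ} = 1/r
Γ^φ_{θ φ} = 1/tan(θ)
Ricci tensor: R_{rr} = 0, R_{rθ} = 0, R_{rφ} = 0, R_{θθ} = 0, R_{θφ} = 0, R_{φφ} = 0
All R_{ij} vanish; in 3 dimensions the Riemann tensor is fully determined by the Ricci tensor, so R^i_{jkl} = 0: the metric is flat (curvilinear coordinates on flat space).
True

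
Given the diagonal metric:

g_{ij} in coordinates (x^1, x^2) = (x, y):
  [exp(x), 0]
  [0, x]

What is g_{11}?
With x^1 = x, x^2 = y, g_{11} = g_{xx} is the row-1, column-1 entry of the matrix.
g_{11} = exp(x)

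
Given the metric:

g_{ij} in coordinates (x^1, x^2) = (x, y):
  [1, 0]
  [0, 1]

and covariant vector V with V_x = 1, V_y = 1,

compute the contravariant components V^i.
Inverse metric (diagonal): g^{xx} = 1, g^{yy} = 1
V^i = g^{ij} V_j:
V^x = (1)(1) + (0)(1) = 1
V^y = (0)(1) + (1)(1) = 1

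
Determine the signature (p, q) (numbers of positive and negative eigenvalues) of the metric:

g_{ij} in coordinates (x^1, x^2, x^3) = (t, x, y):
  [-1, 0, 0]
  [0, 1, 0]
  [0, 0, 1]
The metric is diagonal, so its eigenvalues are the diagonal entries: -1, 1, 1 (at a generic point, where coordinate-dependent entries are positive).
2 positive, 1 negative.
(2, 1) - Lorentzian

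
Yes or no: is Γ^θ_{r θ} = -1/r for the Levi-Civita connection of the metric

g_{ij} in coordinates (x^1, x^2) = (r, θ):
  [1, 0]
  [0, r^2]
Γ^θ_{r θ} = (1/2) g^{θθ} (∂_r g_{θθ} + ∂_θ g_{θr} - ∂_θ g_{rθ}) = (1/2)(1/r^2)((2*r) + (0) - (0)) = 1/r
This differs from the proposed value -1/r.
No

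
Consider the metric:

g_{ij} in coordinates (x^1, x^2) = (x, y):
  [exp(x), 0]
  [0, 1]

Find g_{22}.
With x^1 = x, x^2 = y, g_{22} = g_{yy} is the row-2, column-2 entry of the matrix.
g_{22} = 1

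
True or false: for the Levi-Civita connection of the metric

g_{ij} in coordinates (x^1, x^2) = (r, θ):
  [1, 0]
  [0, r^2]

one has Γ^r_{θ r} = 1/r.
Γ^r_{θ r} = (1/2) g^{rr} (∂_θ g_{rr} + ∂_r g_{rθ} - ∂_r g_{θr}) = (1/2)(1)((0) + (0) - (0)) = 0
This differs from the proposed value 1/r.
False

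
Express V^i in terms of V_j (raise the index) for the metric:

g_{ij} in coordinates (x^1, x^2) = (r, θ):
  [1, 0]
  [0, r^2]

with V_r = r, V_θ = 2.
Inverse metric (diagonal): g^{rr} = 1, g^{θθ} = 1/r^2
V^i = g^{ij} V_j:
V^r = (1)(r) + (0)(2) = r
V^θ = (0)(r) + (1/r^2)(2) = 2/r^2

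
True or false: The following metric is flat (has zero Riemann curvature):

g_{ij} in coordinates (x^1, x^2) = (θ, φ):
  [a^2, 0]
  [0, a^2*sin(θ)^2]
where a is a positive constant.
Non-zero Christoffel symbols:
Γ^θ_{φ φ} = -sin(2*θ)/2
Γ^φ_{θ φ} = 1/tan(θ)
Ricci tensor: R_{θθ} = 1, R_{θφ} = 0, R_{φφ} = sin(θ)^2
The Ricci tensor is non-zero, so the Riemann tensor is non-zero: not flat.
False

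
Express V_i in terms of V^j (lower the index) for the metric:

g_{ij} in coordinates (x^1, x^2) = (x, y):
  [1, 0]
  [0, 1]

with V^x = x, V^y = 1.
V_i = g_{ij} V^j:
V_x = (1)(x) + (0)(1) = x
V_y = (0)(x) + (1)(1) = 1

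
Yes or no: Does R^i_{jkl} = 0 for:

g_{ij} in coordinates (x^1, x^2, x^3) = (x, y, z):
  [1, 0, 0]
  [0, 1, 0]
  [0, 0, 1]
All metric components are constant, so every Christoffel symbol vanishes and R^i_{jkl} = 0.
Yes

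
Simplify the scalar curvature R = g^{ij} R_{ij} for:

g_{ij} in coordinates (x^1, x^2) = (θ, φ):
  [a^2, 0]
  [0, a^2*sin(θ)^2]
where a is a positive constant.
Non-zero Christoffel symbols (Γ^k_{ij} = Γ^k_{ji}):
Γ^θ_{φ φ} = -sin(2*θ)/2
Γ^φ_{θ φ} = 1/tan(θ)
Ricci tensor (R_{ij} = R^k_{ikj}): R_{θθ} = 1, R_{θφ} = 0, R_{φφ} = sin(θ)^2
Inverse metric: g^{θθ} = 1/a^2, g^{φφ} = 1/(a^2*sin(θ)^2)
R = g^{ij} R_{ij} = (1/a^2)(1) + (1/(a^2*sin(θ)^2))(sin(θ)^2) = 2/a^2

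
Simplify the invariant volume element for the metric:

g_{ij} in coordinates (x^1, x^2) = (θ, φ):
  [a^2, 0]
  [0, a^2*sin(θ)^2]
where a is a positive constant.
det(g) = a^4*sin(θ)^2
√|det(g)| = a^2*sin(θ) (taking 0 < θ < π so that |sin(θ)| = sin(θ))
Volume element: dV = a^2*sin(θ) dθ dφ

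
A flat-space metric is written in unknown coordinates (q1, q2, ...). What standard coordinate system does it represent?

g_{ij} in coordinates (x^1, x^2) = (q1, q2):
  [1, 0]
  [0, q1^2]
The line element ds^2 = dq1^2 + q1^2 dq2^2 is dr^2 + r^2 dθ^2 with q1 = r, q2 = θ.
polar coordinates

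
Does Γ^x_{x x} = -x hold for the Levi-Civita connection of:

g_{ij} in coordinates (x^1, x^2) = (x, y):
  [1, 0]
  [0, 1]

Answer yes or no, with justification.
Γ^x_{x x} = (1/2) g^{xx} (∂_x g_{xx} + ∂_x g_{xx} - ∂_x g_{xx}) = (1/2)(1)((0) + (0) - (0)) = 0
This differs from the proposed value -x.
No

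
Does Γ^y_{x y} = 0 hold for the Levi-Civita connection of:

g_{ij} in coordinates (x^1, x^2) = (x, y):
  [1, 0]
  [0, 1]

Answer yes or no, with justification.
Γ^y_{x y} = (1/2) g^{yy} (∂_x g_{yy} + ∂_y g_{yx} - ∂_y g_{xy}) = (1/2)(1)((0) + (0) - (0)) = 0
This equals the proposed value 0.
Yes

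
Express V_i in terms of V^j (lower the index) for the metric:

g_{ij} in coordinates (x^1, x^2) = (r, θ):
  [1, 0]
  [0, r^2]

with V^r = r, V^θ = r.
V_i = g_{ij} V^j:
V_r = (1)(r) + (0)(r) = r
V_θ = (0)(r) + (r^2)(r) = r^3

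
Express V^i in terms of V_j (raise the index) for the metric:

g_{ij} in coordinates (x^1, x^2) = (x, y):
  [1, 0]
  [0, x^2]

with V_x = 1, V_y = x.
Inverse metric (diagonal): g^{xx} = 1, g^{yy} = 1/x^2
V^i = g^{ij} V_j:
V^x = (1)(1) + (0)(x) = 1
V^y = (0)(1) + (1/x^2)(x) = 1/x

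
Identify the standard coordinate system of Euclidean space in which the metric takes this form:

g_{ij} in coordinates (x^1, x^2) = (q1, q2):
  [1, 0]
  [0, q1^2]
The line element ds^2 = dq1^2 + q1^2 dq2^2 is dr^2 + r^2 dθ^2 with q1 = r, q2 = θ.
polar coordinates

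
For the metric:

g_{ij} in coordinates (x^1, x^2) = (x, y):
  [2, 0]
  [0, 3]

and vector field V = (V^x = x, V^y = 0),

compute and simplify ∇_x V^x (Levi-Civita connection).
All Christoffel symbols are zero.
∇_x V^x = ∂_x V^x + Γ^x_{x j} V^j
  = (1) + (0)(x) + (0)(0)
  = 1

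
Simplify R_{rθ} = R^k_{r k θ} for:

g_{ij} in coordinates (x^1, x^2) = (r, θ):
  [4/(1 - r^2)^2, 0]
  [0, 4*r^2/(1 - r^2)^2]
Non-zero Christoffel symbols (Γ^k_{ij} = Γ^k_{ji}):
Γ^r_{r r} = 2*r/(1 - r^2)
Γ^r_{θ θ} = (r^3 + r)/(r^2 - 1)
Γ^θ_{r θ} = (-r^2 - 1)/(r^3 - r)
R^r_{r r θ} = 0 (a repeated index in an antisymmetric pair)
R^θ_{r θ θ} = 0 (a repeated index in an antisymmetric pair)
R_{rθ} = R^r_{r r θ} + R^θ_{r θ θ} = (0) + (0) = 0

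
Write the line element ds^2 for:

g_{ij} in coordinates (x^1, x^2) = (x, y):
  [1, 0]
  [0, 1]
ds^2 = g_{ij} dx^i dx^j; only the non-zero components contribute.
ds^2 = dx^2 + dy^2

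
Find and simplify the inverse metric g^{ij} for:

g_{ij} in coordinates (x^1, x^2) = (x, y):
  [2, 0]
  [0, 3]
The metric is diagonal, so g^{ij} is diagonal with entries 1/g_{ii}: diag(1/2, 1/3).
g^{ij}:
  [1/2, 0]
  [0, 1/3]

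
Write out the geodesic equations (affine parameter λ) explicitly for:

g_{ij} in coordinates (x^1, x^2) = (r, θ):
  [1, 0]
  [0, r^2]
Geodesic equation: d^2x^k/dλ^2 + Γ^k_{ij} (dx^i/dλ)(dx^j/dλ) = 0.
Non-zero Christoffel symbols:
Γ^r_{θ θ} = -r
Γ^θ_{r θ} = 1/r
Substituting (the symmetric pair Γ^k_{ij}, Γ^k_{ji} combines into a factor 2):
d^2r/dλ^2 - r (dθ/dλ)^2 = 0
d^2θ/dλ^2 + (2/r) (dr/dλ)(dθ/dλ) = 0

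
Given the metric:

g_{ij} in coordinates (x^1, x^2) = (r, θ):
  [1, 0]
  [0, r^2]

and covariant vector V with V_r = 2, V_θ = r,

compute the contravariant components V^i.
Inverse metric (diagonal): g^{rr} = 1, g^{θθ} = 1/r^2
V^i = g^{ij} V_j:
V^r = (1)(2) + (0)(r) = 2
V^θ = (0)(2) + (1/r^2)(r) = 1/r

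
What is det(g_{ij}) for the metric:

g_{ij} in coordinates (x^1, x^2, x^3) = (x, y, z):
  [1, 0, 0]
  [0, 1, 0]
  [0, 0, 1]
Diagonal metric: det(g) = g_{11}·g_{22}·g_{33}
= (1)·(1)·(1)
det(g) = 1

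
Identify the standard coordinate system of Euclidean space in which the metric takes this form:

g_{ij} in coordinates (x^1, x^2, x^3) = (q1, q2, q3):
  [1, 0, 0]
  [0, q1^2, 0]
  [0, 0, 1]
The line element ds^2 = dq1^2 + q1^2 dq2^2 + dq3^2 is dr^2 + r^2 dθ^2 + dz^2 with q1 = r, q2 = θ, q3 = z.
cylindrical coordinates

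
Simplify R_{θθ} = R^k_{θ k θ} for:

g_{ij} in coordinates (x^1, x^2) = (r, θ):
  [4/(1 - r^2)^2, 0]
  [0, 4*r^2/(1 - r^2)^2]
Non-zero Christoffel symbols (Γ^k_{ij} = Γ^k_{ji}):
Γ^r_{r r} = 2*r/(1 - r^2)
Γ^r_{θ θ} = (r^3 + r)/(r^2 - 1)
Γ^θ_{r θ} = (-r^2 - 1)/(r^3 - r)
R^r_{θ r θ} = ∂_r Γ^r_{θ θ} - ∂_θ Γ^r_{θ r} + Γ^r_{r m} Γ^m_{θ θ} - Γ^r_{θ m} Γ^m_{θ r}
  = ((r^4 - 4*r^2 - 1)/(r^2 - 1)^2) - (0) + (-2*r^2*(r^2 + 1)/(r^2 - 1)^2) - (-(r^2 + 1)^2/(r^2 - 1)^2) = -4*r^2/(r^2 - 1)^2
R^θ_{θ θ θ} = 0 (a repeated index in an antisymmetric pair)
R_{θθ} = R^r_{θ r θ} + R^θ_{θ θ θ} = (-4*r^2/(r^2 - 1)^2) + (0) = -4*r^2/(r^2 - 1)^2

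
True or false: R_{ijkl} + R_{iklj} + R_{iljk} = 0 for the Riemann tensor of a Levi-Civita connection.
This is the first (algebraic) Bianchi identity.
True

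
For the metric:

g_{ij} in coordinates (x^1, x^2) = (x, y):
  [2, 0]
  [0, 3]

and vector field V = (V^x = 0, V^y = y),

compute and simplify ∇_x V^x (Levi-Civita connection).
All Christoffel symbols are zero.
∇_x V^x = ∂_x V^x + Γ^x_{x j} V^j
  = (0) + (0)(0) + (0)(y)
  = 0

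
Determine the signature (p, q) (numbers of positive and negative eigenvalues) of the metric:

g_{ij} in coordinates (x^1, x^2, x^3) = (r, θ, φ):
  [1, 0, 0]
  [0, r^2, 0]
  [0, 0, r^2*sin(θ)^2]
The metric is diagonal, so its eigenvalues are the diagonal entries: 1, r^2, r^2*sin(θ)^2 (at a generic point, where coordinate-dependent entries are positive).
3 positive, 0 negative.
(3, 0) - Riemannian (positive definite)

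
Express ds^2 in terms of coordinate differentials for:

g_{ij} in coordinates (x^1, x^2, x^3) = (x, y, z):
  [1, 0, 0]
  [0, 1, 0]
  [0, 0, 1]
ds^2 = g_{ij} dx^i dx^j; only the non-zero components contribute.
ds^2 = dx^2 + dy^2 + dz^2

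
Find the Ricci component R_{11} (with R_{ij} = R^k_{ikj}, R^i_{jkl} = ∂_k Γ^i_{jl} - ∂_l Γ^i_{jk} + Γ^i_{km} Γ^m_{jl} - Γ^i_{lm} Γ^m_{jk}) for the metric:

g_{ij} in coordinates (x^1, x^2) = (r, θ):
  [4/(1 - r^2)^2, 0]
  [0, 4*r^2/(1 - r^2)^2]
Non-zero Christoffel symbols (Γ^k_{ij} = Γ^k_{ji}):
Γ^r_{r r} = 2*r/(1 - r^2)
Γ^r_{θ θ} = (r^3 + r)/(r^2 - 1)
Γ^θ_{r θ} = (-r^2 - 1)/(r^3 - r)
R^r_{r r r} = 0 (a repeated index in an antisymmetric pair)
R^θ_{r θ r} = ∂_θ Γ^θ_{r r} - ∂_r Γ^θ_{r θ} + Γ^θ_{θ m} Γ^m_{r r} - Γ^θ_{r m} Γ^m_{r θ}
  = (0) - ((r^4 + 4*r^2 - 1)/(r^3 - r)^2) + (2*(r^2 + 1)/(r^2 - 1)^2) - ((r^2 + 1)^2/(r^3 - r)^2) = -4/(r^2 - 1)^2
R_{rr} = R^r_{r r r} + R^θ_{r θ r} = (0) + (-4/(r^2 - 1)^2) = -4/(r^2 - 1)^2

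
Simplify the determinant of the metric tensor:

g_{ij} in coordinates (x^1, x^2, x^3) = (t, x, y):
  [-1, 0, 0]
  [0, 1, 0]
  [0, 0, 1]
Diagonal metric: det(g) = g_{11}·g_{22}·g_{33}
= (-1)·(1)·(1)
det(g) = -1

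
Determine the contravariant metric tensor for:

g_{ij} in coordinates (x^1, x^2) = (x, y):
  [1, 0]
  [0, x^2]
The metric is diagonal, so g^{ij} is diagonal with entries 1/g_{ii}: diag(1, 1/(x^2)).
g^{ij}:
  [1, 0]
  [0, 1/x^2]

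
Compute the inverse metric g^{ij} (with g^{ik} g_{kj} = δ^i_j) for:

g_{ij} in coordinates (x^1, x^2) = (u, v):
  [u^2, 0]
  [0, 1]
The metric is diagonal, so g^{ij} is diagonal with entries 1/g_{ii}: diag(1/(u^2), 1).
g^{ij}:
  [1/u^2, 0]
  [0, 1]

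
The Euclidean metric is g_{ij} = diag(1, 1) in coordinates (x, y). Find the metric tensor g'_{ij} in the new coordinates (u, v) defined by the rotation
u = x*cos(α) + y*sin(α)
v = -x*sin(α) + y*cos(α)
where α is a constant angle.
Invert the transformation: x = u*cos(α) - v*sin(α), y = u*sin(α) + v*cos(α)
g'_{ij} = (∂x^k/∂x'^i)(∂x^l/∂x'^j) g_{kl}; with g_{kl} = δ_{kl} this is Σ_k (∂x^k/∂x'^i)(∂x^k/∂x'^j).
Jacobian: ∂x/∂u = cos(α), ∂x/∂v = -sin(α), ∂y/∂u = sin(α), ∂y/∂v = cos(α)
g'_{uu} = (cos(α))(cos(α)) + (sin(α))(sin(α)) = 1
g'_{uv} = (cos(α))(-sin(α)) + (sin(α))(cos(α)) = 0
g'_{vv} = (-sin(α))(-sin(α)) + (cos(α))(cos(α)) = 1
g'_{ij} = diag(1, 1)
The Euclidean metric is invariant under rotations.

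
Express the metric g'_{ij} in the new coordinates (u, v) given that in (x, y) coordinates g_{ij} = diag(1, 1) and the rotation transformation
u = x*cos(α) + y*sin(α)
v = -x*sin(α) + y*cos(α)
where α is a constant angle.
Invert the transformation: x = u*cos(α) - v*sin(α), y = u*sin(α) + v*cos(α)
g'_{ij} = (∂x^k/∂x'^i)(∂x^l/∂x'^j) g_{kl}; with g_{kl} = δ_{kl} this is Σ_k (∂x^k/∂x'^i)(∂x^k/∂x'^j).
Jacobian: ∂x/∂u = cos(α), ∂x/∂v = -sin(α), ∂y/∂u = sin(α), ∂y/∂v = cos(α)
g'_{uu} = (cos(α))(cos(α)) + (sin(α))(sin(α)) = 1
g'_{uv} = (cos(α))(-sin(α)) + (sin(α))(cos(α)) = 0
g'_{vv} = (-sin(α))(-sin(α)) + (cos(α))(cos(α)) = 1
g'_{ij} = diag(1, 1)
The Euclidean metric is invariant under rotations.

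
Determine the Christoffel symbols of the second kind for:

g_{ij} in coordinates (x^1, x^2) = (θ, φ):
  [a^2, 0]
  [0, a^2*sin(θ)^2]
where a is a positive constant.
Using Γ^k_{ij} = (1/2) g^{km} (∂_i g_{mj} + ∂_j g_{mi} - ∂_m g_{ij}); the metric is diagonal, so only the m = k term contributes.
Non-zero symbols (using the symmetry Γ^k_{ij} = Γ^k_{ji}):
Γ^θ_{φ φ} = (1/2) g^{θθ} (∂_φ g_{θφ} + ∂_φ g_{θφ} - ∂_θ g_{φφ}) = (1/2)(1/a^2)((0) + (0) - (a^2*sin(2*θ))) = -sin(2*θ)/2
Γ^φ_{θ φ} = (1/2) g^{φφ} (∂_θ g_{φφ} + ∂_φ g_{φθ} - ∂_φ g_{θφ}) = (1/2)(1/(a^2*sin(θ)^2))((a^2*sin(2*θ)) + (0) - (0)) = 1/tan(θ)
All other Christoffel symbols are zero.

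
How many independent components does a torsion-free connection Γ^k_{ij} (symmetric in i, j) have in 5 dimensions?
Γ^k_{ij} has n choices for the upper index and n(n+1)/2 independent symmetric lower index pairs.
Total = 5 × 5×6/2 = 5 × 15 = 75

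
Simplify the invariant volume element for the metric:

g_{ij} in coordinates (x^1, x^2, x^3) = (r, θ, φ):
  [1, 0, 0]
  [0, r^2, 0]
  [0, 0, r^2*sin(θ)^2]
det(g) = r^4*sin(θ)^2
√|det(g)| = r^2*sin(θ) (taking 0 < θ < π so that |sin(θ)| = sin(θ))
Volume element: dV = r^2*sin(θ) dr dθ dφ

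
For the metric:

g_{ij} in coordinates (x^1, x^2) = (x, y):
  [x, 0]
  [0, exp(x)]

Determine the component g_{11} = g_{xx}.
With x^1 = x, x^2 = y, g_{11} = g_{xx} is the row-1, column-1 entry of the matrix.
g_{11} = x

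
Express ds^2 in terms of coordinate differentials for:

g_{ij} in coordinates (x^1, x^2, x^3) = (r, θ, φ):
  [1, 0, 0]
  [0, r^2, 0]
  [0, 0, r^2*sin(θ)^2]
ds^2 = g_{ij} dx^i dx^j; only the non-zero components contribute.
ds^2 = dr^2 + r^2 dθ^2 + r^2*sin(θ)^2 dφ^2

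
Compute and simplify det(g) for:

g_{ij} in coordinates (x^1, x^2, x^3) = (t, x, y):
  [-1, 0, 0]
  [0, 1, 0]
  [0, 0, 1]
Diagonal metric: det(g) = g_{11}·g_{22}·g_{33}
= (-1)·(1)·(1)
det(g) = -1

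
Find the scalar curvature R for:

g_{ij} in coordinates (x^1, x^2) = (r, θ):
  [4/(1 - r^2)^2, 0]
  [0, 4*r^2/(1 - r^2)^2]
Non-zero Christoffel symbols (Γ^k_{ij} = Γ^k_{ji}):
Γ^r_{r r} = 2*r/(1 - r^2)
Γ^r_{θ θ} = (r^3 + r)/(r^2 - 1)
Γ^θ_{r θ} = (-r^2 - 1)/(r^3 - r)
Ricci tensor (R_{ij} = R^k_{ikj}): R_{rr} = -4/(r^2 - 1)^2, R_{rθ} = 0, R_{θθ} = -4*r^2/(r^2 - 1)^2
Inverse metric: g^{rr} = (1 - r^2)^2/4, g^{θθ} = (1 - r^2)^2/(4*r^2)
R = g^{ij} R_{ij} = ((1 - r^2)^2/4)(-4/(r^2 - 1)^2) + ((1 - r^2)^2/(4*r^2))(-4*r^2/(r^2 - 1)^2) = -2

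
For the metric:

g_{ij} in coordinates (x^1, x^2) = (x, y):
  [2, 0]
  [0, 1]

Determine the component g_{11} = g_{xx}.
With x^1 = x, x^2 = y, g_{11} = g_{xx} is the row-1, column-1 entry of the matrix.
g_{11} = 2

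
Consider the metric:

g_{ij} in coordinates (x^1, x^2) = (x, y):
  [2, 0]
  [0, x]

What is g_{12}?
With x^1 = x, x^2 = y, g_{12} = g_{xy} is the row-1, column-2 entry of the matrix.
g_{12} = 0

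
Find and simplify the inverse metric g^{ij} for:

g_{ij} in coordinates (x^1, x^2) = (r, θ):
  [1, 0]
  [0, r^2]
The metric is diagonal, so g^{ij} is diagonal with entries 1/g_{ii}: diag(1, 1/(r^2)).
g^{ij}:
  [1, 0]
  [0, 1/r^2]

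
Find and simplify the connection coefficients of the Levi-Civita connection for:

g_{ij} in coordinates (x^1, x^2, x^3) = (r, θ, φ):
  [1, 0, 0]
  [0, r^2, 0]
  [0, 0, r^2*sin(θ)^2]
Using Γ^k_{ij} = (1/2) g^{km} (∂_i g_{mj} + ∂_j g_{mi} - ∂_m g_{ij}); the metric is diagonal, so only the m = k term contributes.
Non-zero symbols (using the symmetry Γ^k_{ij} = Γ^k_{ji}):
Γ^r_{θ θ} = (1/2) g^{rr} (∂_θ g_{rθ} + ∂_θ g_{rθ} - ∂_r g_{θθ}) = (1/2)(1)((0) + (0) - (2*r)) = -r
Γ^r_{φ φ} = (1/2) g^{rr} (∂_φ g_{rφ} + ∂_φ g_{rφ} - ∂_r g_{φφ}) = (1/2)(1)((0) + (0) - (2*r*sin(θ)^2)) = -r*sin(θ)^2
Γ^θ_{r θ} = (1/2) g^{θθ} (∂_r g_{θθ} + ∂_θ g_{θr} - ∂_θ g_{rθ}) = (1/2)(1/r^2)((2*r) + (0) - (0)) = 1/r
Γ^θ_{φ φ} = (1/2) g^{θθ} (∂_φ g_{θφ} + ∂_φ g_{θφ} - ∂_θ g_{φφ}) = (1/2)(1/r^2)((0) + (0) - (r^2*sin(2*θ))) = -sin(2*θ)/2
Γ^φ_{r φ} = (1/2) g^{φφ} (∂_r g_{φφ} + ∂_φ g_{φr} - ∂_φ g_{rφ}) = (1/2)(1/(r^2*sin(θ)^2))((2*r*sin(θ)^2) + (0) - (0)) = 1/r
Γ^φ_{θ φ} = (1/2) g^{φφ} (∂_θ g_{φφ} + ∂_φ g_{φθ} - ∂_φ g_{θφ}) = (1/2)(1/(r^2*sin(θ)^2))((r^2*sin(2*θ)) + (0) - (0)) = 1/tan(θ)
All other Christoffel symbols are zero.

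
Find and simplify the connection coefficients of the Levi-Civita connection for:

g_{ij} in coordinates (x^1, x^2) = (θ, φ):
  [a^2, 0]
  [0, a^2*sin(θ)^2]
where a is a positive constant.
Using Γ^k_{ij} = (1/2) g^{km} (∂_i g_{mj} + ∂_j g_{mi} - ∂_m g_{ij}); the metric is diagonal, so only the m = k term contributes.
Non-zero symbols (using the symmetry Γ^k_{ij} = Γ^k_{ji}):
Γ^θ_{φ φ} = (1/2) g^{θθ} (∂_φ g_{θφ} + ∂_φ g_{θφ} - ∂_θ g_{φφ}) = (1/2)(1/a^2)((0) + (0) - (a^2*sin(2*θ))) = -sin(2*θ)/2
Γ^φ_{θ φ} = (1/2) g^{φφ} (∂_θ g_{φφ} + ∂_φ g_{φθ} - ∂_φ g_{θφ}) = (1/2)(1/(a^2*sin(θ)^2))((a^2*sin(2*θ)) + (0) - (0)) = 1/tan(θ)
All other Christoffel symbols are zero.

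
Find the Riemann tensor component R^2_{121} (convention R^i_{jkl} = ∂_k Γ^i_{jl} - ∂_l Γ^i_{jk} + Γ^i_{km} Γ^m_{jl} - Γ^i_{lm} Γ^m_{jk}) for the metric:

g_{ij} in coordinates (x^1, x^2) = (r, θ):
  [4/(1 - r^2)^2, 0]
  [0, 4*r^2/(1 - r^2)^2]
Non-zero Christoffel symbols (Γ^k_{ij} = Γ^k_{ji}):
Γ^r_{r r} = 2*r/(1 - r^2)
Γ^r_{θ θ} = (r^3 + r)/(r^2 - 1)
Γ^θ_{r θ} = (-r^2 - 1)/(r^3 - r)
R^θ_{r θ r} = ∂_θ Γ^θ_{r r} - ∂_r Γ^θ_{r θ} + Γ^θ_{θ m} Γ^m_{r r} - Γ^θ_{r m} Γ^m_{r θ}
  = (0) - ((r^4 + 4*r^2 - 1)/(r^3 - r)^2) + (2*(r^2 + 1)/(r^2 - 1)^2) - ((r^2 + 1)^2/(r^3 - r)^2) = -4/(r^2 - 1)^2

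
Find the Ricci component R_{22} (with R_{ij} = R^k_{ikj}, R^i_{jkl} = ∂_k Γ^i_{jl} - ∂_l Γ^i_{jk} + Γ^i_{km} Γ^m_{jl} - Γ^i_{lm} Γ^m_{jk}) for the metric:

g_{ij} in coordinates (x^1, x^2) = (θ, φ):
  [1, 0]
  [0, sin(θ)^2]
Non-zero Christoffel symbols (Γ^k_{ij} = Γ^k_{ji}):
Γ^θ_{φ φ} = -sin(2*θ)/2
Γ^φ_{θ φ} = 1/tan(θ)
R^θ_{φ θ φ} = ∂_θ Γ^θ_{φ φ} - ∂_φ Γ^θ_{φ θ} + Γ^θ_{θ m} Γ^m_{φ φ} - Γ^θ_{φ m} Γ^m_{φ θ}
  = (-cos(2*θ)) - (0) + (0) - (-cos(θ)^2) = sin(θ)^2
R^φ_{φ φ φ} = 0 (a repeated index in an antisymmetric pair)
R_{φφ} = R^θ_{φ θ φ} + R^φ_{φ φ φ} = (sin(θ)^2) + (0) = sin(θ)^2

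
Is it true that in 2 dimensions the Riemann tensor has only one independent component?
The number of independent components is n^2(n^2-1)/12 = 4·3/12 = 1 for n = 2 (e.g. R_{1212}).
Yes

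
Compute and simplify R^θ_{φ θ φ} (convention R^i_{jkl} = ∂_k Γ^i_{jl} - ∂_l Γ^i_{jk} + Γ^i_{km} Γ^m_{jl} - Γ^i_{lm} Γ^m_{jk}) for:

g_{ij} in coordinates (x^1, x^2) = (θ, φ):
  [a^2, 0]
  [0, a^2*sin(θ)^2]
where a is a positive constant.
Non-zero Christoffel symbols (Γ^k_{ij} = Γ^k_{ji}):
Γ^θ_{φ φ} = -sin(2*θ)/2
Γ^φ_{θ φ} = 1/tan(θ)
R^θ_{φ θ φ} = ∂_θ Γ^θ_{φ φ} - ∂_φ Γ^θ_{φ θ} + Γ^θ_{θ m} Γ^m_{φ φ} - Γ^θ_{φ m} Γ^m_{φ θ}
  = (-cos(2*θ)) - (0) + (0) - (-cos(θ)^2) = sin(θ)^2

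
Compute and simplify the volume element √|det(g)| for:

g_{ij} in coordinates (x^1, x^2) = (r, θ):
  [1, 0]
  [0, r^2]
det(g) = r^2
√|det(g)| = r
Volume element: dV = r dr dθ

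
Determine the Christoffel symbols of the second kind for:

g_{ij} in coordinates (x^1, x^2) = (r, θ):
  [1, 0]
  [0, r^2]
Using Γ^k_{ij} = (1/2) g^{km} (∂_i g_{mj} + ∂_j g_{mi} - ∂_m g_{ij}); the metric is diagonal, so only the m = k term contributes.
Non-zero symbols (using the symmetry Γ^k_{ij} = Γ^k_{ji}):
Γ^r_{θ θ} = (1/2) g^{rr} (∂_θ g_{rθ} + ∂_θ g_{rθ} - ∂_r g_{θθ}) = (1/2)(1)((0) + (0) - (2*r)) = -r
Γ^θ_{r θ} = (1/2) g^{θθ} (∂_r g_{θθ} + ∂_θ g_{θr} - ∂_θ g_{rθ}) = (1/2)(1/r^2)((2*r) + (0) - (0)) = 1/r
All other Christoffel symbols are zero.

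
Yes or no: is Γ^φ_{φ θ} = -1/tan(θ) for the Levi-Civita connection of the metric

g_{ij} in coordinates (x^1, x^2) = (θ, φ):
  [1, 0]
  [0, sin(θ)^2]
Γ^φ_{φ θ} = (1/2) g^{φφ} (∂_φ g_{φθ} + ∂_θ g_{φφ} - ∂_φ g_{φθ}) = (1/2)(1/sin(θ)^2)((0) + (sin(2*θ)) - (0)) = 1/tan(θ)
This differs from the proposed value -1/tan(θ).
No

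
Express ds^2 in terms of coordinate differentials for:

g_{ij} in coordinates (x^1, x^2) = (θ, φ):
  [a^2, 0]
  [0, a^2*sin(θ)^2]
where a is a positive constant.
ds^2 = g_{ij} dx^i dx^j; only the non-zero components contribute.
ds^2 = a^2 dθ^2 + a^2*sin(θ)^2 dφ^2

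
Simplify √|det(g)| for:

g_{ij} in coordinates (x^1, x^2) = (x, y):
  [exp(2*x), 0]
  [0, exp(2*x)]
det(g) = exp(4*x)
√|det(g)| = exp(2*x)
Volume element: dV = exp(2*x) dx dy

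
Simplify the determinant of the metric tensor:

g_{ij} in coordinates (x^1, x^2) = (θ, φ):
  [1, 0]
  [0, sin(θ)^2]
For a 2×2 metric: det(g) = g_{11}·g_{22} - g_{12}·g_{21}
= (1)·(sin(θ)^2) - (0)·(0)
= sin(θ)^2 - 0
det(g) = sin(θ)^2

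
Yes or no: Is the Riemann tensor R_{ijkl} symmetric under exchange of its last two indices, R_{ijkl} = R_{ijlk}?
It is antisymmetric in the last pair: R_{ijkl} = -R_{ijlk}.
No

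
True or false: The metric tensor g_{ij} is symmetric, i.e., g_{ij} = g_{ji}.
By definition the metric is a symmetric bilinear form, g_{ij} = g_{ji}.
True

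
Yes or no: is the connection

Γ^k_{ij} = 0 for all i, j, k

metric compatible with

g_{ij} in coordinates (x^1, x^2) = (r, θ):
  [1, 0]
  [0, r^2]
Using ∇_k g_{ij} = ∂_k g_{ij} - Γ^m_{ki} g_{mj} - Γ^m_{kj} g_{im}:
∇_r g_{θθ} = (2*r) - (0) - (0) = 2*r ≠ 0
So the connection is not metric compatible (it is not the Levi-Civita connection).
No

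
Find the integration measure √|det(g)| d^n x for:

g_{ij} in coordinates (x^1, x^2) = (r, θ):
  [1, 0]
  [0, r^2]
det(g) = r^2
√|det(g)| = r
Volume element: dV = r dr dθ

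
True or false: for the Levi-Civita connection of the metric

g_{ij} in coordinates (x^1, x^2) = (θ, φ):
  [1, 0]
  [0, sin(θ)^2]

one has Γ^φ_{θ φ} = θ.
Γ^φ_{θ φ} = (1/2) g^{φφ} (∂_θ g_{φφ} + ∂_φ g_{φθ} - ∂_φ g_{θφ}) = (1/2)(1/sin(θ)^2)((sin(2*θ)) + (0) - (0)) = 1/tan(θ)
This differs from the proposed value θ.
False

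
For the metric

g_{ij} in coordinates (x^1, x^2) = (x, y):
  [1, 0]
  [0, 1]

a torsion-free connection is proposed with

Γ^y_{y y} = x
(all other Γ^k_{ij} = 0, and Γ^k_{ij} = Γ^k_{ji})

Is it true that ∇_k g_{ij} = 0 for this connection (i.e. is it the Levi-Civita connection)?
Using ∇_k g_{ij} = ∂_k g_{ij} - Γ^m_{ki} g_{mj} - Γ^m_{kj} g_{im}:
∇_y g_{yy} = (0) - (x) - (x) = -2*x ≠ 0
So the connection is not metric compatible (it is not the Levi-Civita connection).
No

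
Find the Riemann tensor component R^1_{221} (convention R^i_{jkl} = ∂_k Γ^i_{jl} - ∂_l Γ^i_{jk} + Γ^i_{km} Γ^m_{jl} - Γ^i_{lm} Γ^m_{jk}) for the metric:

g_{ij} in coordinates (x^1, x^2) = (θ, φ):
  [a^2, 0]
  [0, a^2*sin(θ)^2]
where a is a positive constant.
Non-zero Christoffel symbols (Γ^k_{ij} = Γ^k_{ji}):
Γ^θ_{φ φ} = -sin(2*θ)/2
Γ^φ_{θ φ} = 1/tan(θ)
R^θ_{φ φ θ} = ∂_φ Γ^θ_{φ θ} - ∂_θ Γ^θ_{φ φ} + Γ^θ_{φ m} Γ^m_{φ θ} - Γ^θ_{θ m} Γ^m_{φ φ}
  = (0) - (-cos(2*θ)) + (-cos(θ)^2) - (0) = -sin(θ)^2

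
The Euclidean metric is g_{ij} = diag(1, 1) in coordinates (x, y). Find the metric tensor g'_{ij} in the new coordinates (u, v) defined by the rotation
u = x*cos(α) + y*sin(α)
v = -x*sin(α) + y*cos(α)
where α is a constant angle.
Invert the transformation: x = u*cos(α) - v*sin(α), y = u*sin(α) + v*cos(α)
g'_{ij} = (∂x^k/∂x'^i)(∂x^l/∂x'^j) g_{kl}; with g_{kl} = δ_{kl} this is Σ_k (∂x^k/∂x'^i)(∂x^k/∂x'^j).
Jacobian: ∂x/∂u = cos(α), ∂x/∂v = -sin(α), ∂y/∂u = sin(α), ∂y/∂v = cos(α)
g'_{uu} = (cos(α))(cos(α)) + (sin(α))(sin(α)) = 1
g'_{uv} = (cos(α))(-sin(α)) + (sin(α))(cos(α)) = 0
g'_{vv} = (-sin(α))(-sin(α)) + (cos(α))(cos(α)) = 1
g'_{ij} = diag(1, 1)
The Euclidean metric is invariant under rotations.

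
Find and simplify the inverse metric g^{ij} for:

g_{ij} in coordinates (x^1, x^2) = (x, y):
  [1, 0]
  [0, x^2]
The metric is diagonal, so g^{ij} is diagonal with entries 1/g_{ii}: diag(1, 1/(x^2)).
g^{ij}:
  [1, 0]
  [0, 1/x^2]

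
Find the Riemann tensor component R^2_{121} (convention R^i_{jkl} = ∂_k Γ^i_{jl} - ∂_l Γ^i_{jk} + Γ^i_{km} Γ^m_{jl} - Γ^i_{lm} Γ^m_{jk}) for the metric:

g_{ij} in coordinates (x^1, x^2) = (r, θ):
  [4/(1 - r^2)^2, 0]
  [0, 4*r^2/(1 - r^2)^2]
Non-zero Christoffel symbols (Γ^k_{ij} = Γ^k_{ji}):
Γ^r_{r r} = 2*r/(1 - r^2)
Γ^r_{θ θ} = (r^3 + r)/(r^2 - 1)
Γ^θ_{r θ} = (-r^2 - 1)/(r^3 - r)
R^θ_{r θ r} = ∂_θ Γ^θ_{r r} - ∂_r Γ^θ_{r θ} + Γ^θ_{θ m} Γ^m_{r r} - Γ^θ_{r m} Γ^m_{r θ}
  = (0) - ((r^4 + 4*r^2 - 1)/(r^3 - r)^2) + (2*(r^2 + 1)/(r^2 - 1)^2) - ((r^2 + 1)^2/(r^3 - r)^2) = -4/(r^2 - 1)^2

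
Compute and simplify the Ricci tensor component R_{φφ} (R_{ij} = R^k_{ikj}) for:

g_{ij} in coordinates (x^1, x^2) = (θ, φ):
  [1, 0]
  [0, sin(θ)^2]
Non-zero Christoffel symbols (Γ^k_{ij} = Γ^k_{ji}):
Γ^θ_{φ φ} = -sin(2*θ)/2
Γ^φ_{θ φ} = 1/tan(θ)
R^θ_{φ θ φ} = ∂_θ Γ^θ_{φ φ} - ∂_φ Γ^θ_{φ θ} + Γ^θ_{θ m} Γ^m_{φ φ} - Γ^θ_{φ m} Γ^m_{φ θ}
  = (-cos(2*θ)) - (0) + (0) - (-cos(θ)^2) = sin(θ)^2
R^φ_{φ φ φ} = 0 (a repeated index in an antisymmetric pair)
R_{φφ} = R^θ_{φ θ φ} + R^φ_{φ φ φ} = (sin(θ)^2) + (0) = sin(θ)^2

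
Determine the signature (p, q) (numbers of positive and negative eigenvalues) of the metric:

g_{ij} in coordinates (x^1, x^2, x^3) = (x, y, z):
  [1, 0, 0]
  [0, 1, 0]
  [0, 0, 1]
The metric is diagonal, so its eigenvalues are the diagonal entries: 1, 1, 1 (at a generic point, where coordinate-dependent entries are positive).
3 positive, 0 negative.
(3, 0) - Riemannian (positive definite)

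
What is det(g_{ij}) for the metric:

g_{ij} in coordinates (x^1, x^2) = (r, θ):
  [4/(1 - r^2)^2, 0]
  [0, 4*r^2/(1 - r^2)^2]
For a 2×2 metric: det(g) = g_{11}·g_{22} - g_{12}·g_{21}
= (4/(1 - r^2)^2)·(4*r^2/(1 - r^2)^2) - (0)·(0)
= 16*r^2/(1 - r^2)^4 - 0
det(g) = 16*r^2/(1 - r^2)^4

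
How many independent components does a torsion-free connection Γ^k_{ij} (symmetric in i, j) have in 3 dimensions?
Γ^k_{ij} has n choices for the upper index and n(n+1)/2 independent symmetric lower index pairs.
Total = 3 × 3×4/2 = 3 × 6 = 18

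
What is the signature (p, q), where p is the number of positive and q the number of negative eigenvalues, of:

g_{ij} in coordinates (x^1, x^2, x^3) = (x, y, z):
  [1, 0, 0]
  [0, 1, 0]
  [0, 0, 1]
The metric is diagonal, so its eigenvalues are the diagonal entries: 1, 1, 1 (at a generic point, where coordinate-dependent entries are positive).
3 positive, 0 negative.
(3, 0) - Riemannian (positive definite)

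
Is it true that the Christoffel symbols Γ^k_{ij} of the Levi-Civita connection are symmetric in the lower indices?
The Levi-Civita connection is torsion-free, which is exactly Γ^k_{ij} = Γ^k_{ji}.
Yes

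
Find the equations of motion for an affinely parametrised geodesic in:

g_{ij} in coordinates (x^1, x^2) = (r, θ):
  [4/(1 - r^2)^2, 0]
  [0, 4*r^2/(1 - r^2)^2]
Geodesic equation: d^2x^k/dλ^2 + Γ^k_{ij} (dx^i/dλ)(dx^j/dλ) = 0.
Non-zero Christoffel symbols:
Γ^r_{r r} = 2*r/(1 - r^2)
Γ^r_{θ θ} = (r^3 + r)/(r^2 - 1)
Γ^θ_{r θ} = (-r^2 - 1)/(r^3 - r)
Substituting (the symmetric pair Γ^k_{ij}, Γ^k_{ji} combines into a factor 2):
d^2r/dλ^2 + (2*r/(1 - r^2)) (dr/dλ)^2 + ((r^3 + r)/(r^2 - 1)) (dθ/dλ)^2 = 0
d^2θ/dλ^2 + ((-2*r^2 - 2)/(r^3 - r)) (dr/dλ)(dθ/dλ) = 0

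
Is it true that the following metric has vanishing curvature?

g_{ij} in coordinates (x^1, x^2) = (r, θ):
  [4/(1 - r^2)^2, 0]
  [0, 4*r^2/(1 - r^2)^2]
Non-zero Christoffel symbols:
Γ^r_{r r} = 2*r/(1 - r^2)
Γ^r_{θ θ} = (r^3 + r)/(r^2 - 1)
Γ^θ_{r θ} = (-r^2 - 1)/(r^3 - r)
Ricci tensor: R_{rr} = -4/(r^2 - 1)^2, R_{rθ} = 0, R_{θθ} = -4*r^2/(r^2 - 1)^2
The Ricci tensor is non-zero, so the Riemann tensor is non-zero: not flat.
No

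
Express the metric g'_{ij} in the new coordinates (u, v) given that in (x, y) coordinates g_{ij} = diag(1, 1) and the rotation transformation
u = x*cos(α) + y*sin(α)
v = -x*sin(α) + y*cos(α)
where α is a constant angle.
Invert the transformation: x = u*cos(α) - v*sin(α), y = u*sin(α) + v*cos(α)
g'_{ij} = (∂x^k/∂x'^i)(∂x^l/∂x'^j) g_{kl}; with g_{kl} = δ_{kl} this is Σ_k (∂x^k/∂x'^i)(∂x^k/∂x'^j).
Jacobian: ∂x/∂u = cos(α), ∂x/∂v = -sin(α), ∂y/∂u = sin(α), ∂y/∂v = cos(α)
g'_{uu} = (cos(α))(cos(α)) + (sin(α))(sin(α)) = 1
g'_{uv} = (cos(α))(-sin(α)) + (sin(α))(cos(α)) = 0
g'_{vv} = (-sin(α))(-sin(α)) + (cos(α))(cos(α)) = 1
g'_{ij} = diag(1, 1)
The Euclidean metric is invariant under rotations.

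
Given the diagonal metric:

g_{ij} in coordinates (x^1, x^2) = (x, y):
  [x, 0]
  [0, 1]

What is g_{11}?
With x^1 = x, x^2 = y, g_{11} = g_{xx} is the row-1, column-1 entry of the matrix.
g_{11} = x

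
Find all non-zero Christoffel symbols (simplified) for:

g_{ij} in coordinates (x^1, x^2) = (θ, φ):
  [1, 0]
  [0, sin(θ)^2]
Using Γ^k_{ij} = (1/2) g^{km} (∂_i g_{mj} + ∂_j g_{mi} - ∂_m g_{ij}); the metric is diagonal, so only the m = k term contributes.
Non-zero symbols (using the symmetry Γ^k_{ij} = Γ^k_{ji}):
Γ^θ_{φ φ} = (1/2) g^{θθ} (∂_φ g_{θφ} + ∂_φ g_{θφ} - ∂_θ g_{φφ}) = (1/2)(1)((0) + (0) - (sin(2*θ))) = -sin(2*θ)/2
Γ^φ_{θ φ} = (1/2) g^{φφ} (∂_θ g_{φφ} + ∂_φ g_{φθ} - ∂_φ g_{θφ}) = (1/2)(1/sin(θ)^2)((sin(2*θ)) + (0) - (0)) = 1/tan(θ)
All other Christoffel symbols are zero.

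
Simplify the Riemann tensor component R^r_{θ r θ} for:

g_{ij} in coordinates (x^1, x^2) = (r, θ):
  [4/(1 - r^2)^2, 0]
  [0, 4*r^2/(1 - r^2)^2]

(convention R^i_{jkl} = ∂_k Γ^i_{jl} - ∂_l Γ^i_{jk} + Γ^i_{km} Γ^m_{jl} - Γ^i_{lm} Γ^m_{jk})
Non-zero Christoffel symbols (Γ^k_{ij} = Γ^k_{ji}):
Γ^r_{r r} = 2*r/(1 - r^2)
Γ^r_{θ θ} = (r^3 + r)/(r^2 - 1)
Γ^θ_{r θ} = (-r^2 - 1)/(r^3 - r)
R^r_{θ r θ} = ∂_r Γ^r_{θ θ} - ∂_θ Γ^r_{θ r} + Γ^r_{r m} Γ^m_{θ θ} - Γ^r_{θ m} Γ^m_{θ r}
  = ((r^4 - 4*r^2 - 1)/(r^2 - 1)^2) - (0) + (-2*r^2*(r^2 + 1)/(r^2 - 1)^2) - (-(r^2 + 1)^2/(r^2 - 1)^2) = -4*r^2/(r^2 - 1)^2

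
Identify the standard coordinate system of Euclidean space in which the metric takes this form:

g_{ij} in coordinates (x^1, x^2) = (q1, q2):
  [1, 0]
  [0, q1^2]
The line element ds^2 = dq1^2 + q1^2 dq2^2 is dr^2 + r^2 dθ^2 with q1 = r, q2 = θ.
polar coordinates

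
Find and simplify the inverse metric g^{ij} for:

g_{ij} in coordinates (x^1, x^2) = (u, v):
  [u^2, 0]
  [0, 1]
The metric is diagonal, so g^{ij} is diagonal with entries 1/g_{ii}: diag(1/(u^2), 1).
g^{ij}:
  [1/u^2, 0]
  [0, 1]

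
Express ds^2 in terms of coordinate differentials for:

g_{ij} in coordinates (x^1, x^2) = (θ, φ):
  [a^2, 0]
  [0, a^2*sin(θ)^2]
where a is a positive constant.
ds^2 = g_{ij} dx^i dx^j; only the non-zero components contribute.
ds^2 = a^2 dθ^2 + a^2*sin(θ)^2 dφ^2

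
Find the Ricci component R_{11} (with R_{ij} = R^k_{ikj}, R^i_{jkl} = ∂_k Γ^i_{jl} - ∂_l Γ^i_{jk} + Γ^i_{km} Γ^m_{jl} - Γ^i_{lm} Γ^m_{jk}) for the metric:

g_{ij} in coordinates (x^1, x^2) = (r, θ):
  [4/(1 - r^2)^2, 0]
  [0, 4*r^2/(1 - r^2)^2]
Non-zero Christoffel symbols (Γ^k_{ij} = Γ^k_{ji}):
Γ^r_{r r} = 2*r/(1 - r^2)
Γ^r_{θ θ} = (r^3 + r)/(r^2 - 1)
Γ^θ_{r θ} = (-r^2 - 1)/(r^3 - r)
R^r_{r r r} = 0 (a repeated index in an antisymmetric pair)
R^θ_{r θ r} = ∂_θ Γ^θ_{r r} - ∂_r Γ^θ_{r θ} + Γ^θ_{θ m} Γ^m_{r r} - Γ^θ_{r m} Γ^m_{r θ}
  = (0) - ((r^4 + 4*r^2 - 1)/(r^3 - r)^2) + (2*(r^2 + 1)/(r^2 - 1)^2) - ((r^2 + 1)^2/(r^3 - r)^2) = -4/(r^2 - 1)^2
R_{rr} = R^r_{r r r} + R^θ_{r θ r} = (0) + (-4/(r^2 - 1)^2) = -4/(r^2 - 1)^2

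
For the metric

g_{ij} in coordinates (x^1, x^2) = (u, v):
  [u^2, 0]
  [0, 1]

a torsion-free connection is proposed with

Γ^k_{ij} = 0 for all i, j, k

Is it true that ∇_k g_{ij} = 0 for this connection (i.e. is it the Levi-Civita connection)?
Using ∇_k g_{ij} = ∂_k g_{ij} - Γ^m_{ki} g_{mj} - Γ^m_{kj} g_{im}:
∇_u g_{uu} = (2*u) - (0) - (0) = 2*u ≠ 0
So the connection is not metric compatible (it is not the Levi-Civita connection).
No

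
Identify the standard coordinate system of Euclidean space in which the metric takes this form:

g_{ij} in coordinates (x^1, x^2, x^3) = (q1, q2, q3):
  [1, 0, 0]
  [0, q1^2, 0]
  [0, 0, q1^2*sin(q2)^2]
The line element ds^2 = dq1^2 + q1^2 dq2^2 + q1^2 sin(q2)^2 dq3^2 is dr^2 + r^2 dθ^2 + r^2 sin(θ)^2 dφ^2 with q1 = r, q2 = θ, q3 = φ.
spherical coordinates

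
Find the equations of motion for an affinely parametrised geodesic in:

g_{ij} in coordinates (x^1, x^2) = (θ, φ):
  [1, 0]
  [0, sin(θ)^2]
Geodesic equation: d^2x^k/dλ^2 + Γ^k_{ij} (dx^i/dλ)(dx^j/dλ) = 0.
Non-zero Christoffel symbols:
Γ^θ_{φ φ} = -sin(2*θ)/2
Γ^φ_{θ φ} = 1/tan(θ)
Substituting (the symmetric pair Γ^k_{ij}, Γ^k_{ji} combines into a factor 2):
d^2θ/dλ^2 - (sin(2*θ)/2) (dφ/dλ)^2 = 0
d^2φ/dλ^2 + (2/tan(θ)) (dθ/dλ)(dφ/dλ) = 0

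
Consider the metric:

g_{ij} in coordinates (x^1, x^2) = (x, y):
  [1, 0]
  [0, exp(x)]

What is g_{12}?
With x^1 = x, x^2 = y, g_{12} = g_{xy} is the row-1, column-2 entry of the matrix.
g_{12} = 0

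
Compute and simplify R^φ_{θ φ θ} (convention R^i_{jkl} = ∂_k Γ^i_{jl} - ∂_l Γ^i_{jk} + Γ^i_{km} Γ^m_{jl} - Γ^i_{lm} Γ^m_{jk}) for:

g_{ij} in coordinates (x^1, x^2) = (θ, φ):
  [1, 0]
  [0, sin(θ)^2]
Non-zero Christoffel symbols (Γ^k_{ij} = Γ^k_{ji}):
Γ^θ_{φ φ} = -sin(2*θ)/2
Γ^φ_{θ φ} = 1/tan(θ)
R^φ_{θ φ θ} = ∂_φ Γ^φ_{θ θ} - ∂_θ Γ^φ_{θ φ} + Γ^φ_{φ m} Γ^m_{θ θ} - Γ^φ_{θ m} Γ^m_{θ φ}
  = (0) - (-1/sin(θ)^2) + (0) - (1/tan(θ)^2) = 1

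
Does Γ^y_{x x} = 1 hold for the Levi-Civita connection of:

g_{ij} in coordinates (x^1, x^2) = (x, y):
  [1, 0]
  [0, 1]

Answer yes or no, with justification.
Γ^y_{x x} = (1/2) g^{yy} (∂_x g_{yx} + ∂_x g_{yx} - ∂_y g_{xx}) = (1/2)(1)((0) + (0) - (0)) = 0
This differs from the proposed value 1.
No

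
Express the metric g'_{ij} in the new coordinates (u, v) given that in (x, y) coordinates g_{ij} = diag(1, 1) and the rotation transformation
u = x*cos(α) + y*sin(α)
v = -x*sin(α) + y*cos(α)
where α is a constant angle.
Invert the transformation: x = u*cos(α) - v*sin(α), y = u*sin(α) + v*cos(α)
g'_{ij} = (∂x^k/∂x'^i)(∂x^l/∂x'^j) g_{kl}; with g_{kl} = δ_{kl} this is Σ_k (∂x^k/∂x'^i)(∂x^k/∂x'^j).
Jacobian: ∂x/∂u = cos(α), ∂x/∂v = -sin(α), ∂y/∂u = sin(α), ∂y/∂v = cos(α)
g'_{uu} = (cos(α))(cos(α)) + (sin(α))(sin(α)) = 1
g'_{uv} = (cos(α))(-sin(α)) + (sin(α))(cos(α)) = 0
g'_{vv} = (-sin(α))(-sin(α)) + (cos(α))(cos(α)) = 1
g'_{ij} = diag(1, 1)
The Euclidean metric is invariant under rotations.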